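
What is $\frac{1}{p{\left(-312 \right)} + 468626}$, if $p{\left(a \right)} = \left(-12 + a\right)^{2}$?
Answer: $\frac{1}{573602} \approx 1.7434 \cdot 10^{-6}$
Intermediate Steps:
$\frac{1}{p{\left(-312 \right)} + 468626} = \frac{1}{\left(-12 - 312\right)^{2} + 468626} = \frac{1}{\left(-324\right)^{2} + 468626} = \frac{1}{104976 + 468626} = \frac{1}{573602}$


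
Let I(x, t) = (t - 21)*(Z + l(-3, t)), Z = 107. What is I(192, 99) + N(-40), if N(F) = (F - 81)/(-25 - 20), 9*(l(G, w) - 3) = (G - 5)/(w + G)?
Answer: 257459/30 ≈ 8582.0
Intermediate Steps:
l(G, w) = 3 + (-5 + G)/(9*(G + w)) (l(G, w) = 3 + ((G - 5)/(w + G))/9 = 3 + ((-5 + G)/(G + w))/9 = 3 + (-5 + G)/(9*(G + w)))
N(F) = 9/5 - F/45 (N(F) = (-81 + F)/(-45) = (-81 + F)*(-1/45) = 9/5 - F/45)
I(x, t) = (-21 + t)*(107 + (-89 + 27*t)/(9*(-3 + t))) (I(x, t) = (t - 21)*(107 + (-5 + 27*t + 28*(-3))/(9*(-3 + t))) = (-21 + t)*(107 + (-5 + 27*t - 84)/(9*(-3 + t))) = (-21 + t)*(107 + (-89 + 27*t)/(9*(-3 + t))))
I(192, 99) + N(-40) = 2*(31269 - 11884*99 + 495*99²)/(9*(-3 + 99)) + (9/5 - 1/45*(-40)) = (2/9)*(31269 - 1176516 + 495*9801)/96 + (9/5 + 8/9) = (2/9)*(1/96)*(31269 - 1176516 + 4851495) + 121/45 = (2/9)*(1/96)*3706248 + 121/45 = 154427/18 + 121/45 = 257459/30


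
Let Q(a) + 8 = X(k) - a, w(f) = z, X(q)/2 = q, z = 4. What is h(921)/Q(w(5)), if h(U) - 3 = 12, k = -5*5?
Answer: -15/62 ≈ -0.24194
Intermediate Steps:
k = -25
X(q) = 2*q
w(f) = 4
h(U) = 15 (h(U) = 3 + 12 = 15)
Q(a) = -58 - a (Q(a) = -8 + (2*(-25) - a) = -8 + (-50 - a) = -58 - a)
h(921)/Q(w(5)) = 15/(-58 - 1*4) = 15/(-58 - 4) = 15/(-62) = 15*(-1/62) = -15/62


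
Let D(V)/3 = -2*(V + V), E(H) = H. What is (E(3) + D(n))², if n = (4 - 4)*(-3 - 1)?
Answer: 9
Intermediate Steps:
n = 0 (n = 0*(-4) = 0)
D(V) = -12*V (D(V) = 3*(-2*(V + V)) = 3*(-4*V) = -12*V)
(E(3) + D(n))² = (3 - 12*0)² = (3 + 0)² = 3² = 9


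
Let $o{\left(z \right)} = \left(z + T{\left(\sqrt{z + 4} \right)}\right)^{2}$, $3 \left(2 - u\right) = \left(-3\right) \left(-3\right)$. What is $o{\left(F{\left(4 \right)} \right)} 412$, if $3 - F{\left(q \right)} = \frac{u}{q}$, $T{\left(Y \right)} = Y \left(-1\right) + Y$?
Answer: $\frac{17407}{4} \approx 4351.8$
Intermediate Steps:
$u = -1$ ($u = 2 - \frac{\left(-3\right) \left(-3\right)}{3} = 2 - 3 = -1$)
$T{\left(Y \right)} = 0$ ($T{\left(Y \right)} = - Y + Y = 0$)
$F{\left(q \right)} = 3 + \frac{1}{q}$ ($F{\left(q \right)} = 3 - - \frac{1}{q} = 3 + \frac{1}{q}$)
$o{\left(z \right)} = z^{2}$ ($o{\left(z \right)} = \left(z + 0\right)^{2} = z^{2}$)
$o{\left(F{\left(4 \right)} \right)} 412 = \left(3 + \frac{1}{4}\right)^{2} \cdot 412 = \left(\frac{13}{4}\right)^{2} \cdot 412 = \frac{169}{16} \cdot 412 = \frac{17407}{4}$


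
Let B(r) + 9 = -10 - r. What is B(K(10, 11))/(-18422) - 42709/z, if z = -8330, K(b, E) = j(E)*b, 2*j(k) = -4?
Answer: 196694217/38363815 ≈ 5.1271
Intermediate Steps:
j(k) = -2 (j(k) = (½)*(-4) = -2)
K(b, E) = -2*b
B(r) = -19 - r (B(r) = -9 + (-10 - r) = -19 - r)
B(K(10, 11))/(-18422) - 42709/z = (-19 - (-2)*10)/(-18422) - 42709/(-8330) = (-19 - 1*(-20))*(-1/18422) - 42709*(-1/8330) = (-19 + 20)*(-1/18422) + 42709/8330 = 1*(-1/18422) + 42709/8330 = -1/18422 + 42709/8330 = 196694217/38363815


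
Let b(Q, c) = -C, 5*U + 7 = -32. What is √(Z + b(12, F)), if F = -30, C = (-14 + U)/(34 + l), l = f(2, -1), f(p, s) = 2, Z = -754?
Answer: I*√678055/30 ≈ 27.448*I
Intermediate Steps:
U = -39/5 (U = -7/5 + (⅕)*(-32) = -7/5 - 32/5 = -39/5 ≈ -7.8000)
l = 2
C = -109/180 (C = (-14 - 39/5)/(34 + 2) = -109/5/36 = -109/5*1/36 = -109/180 ≈ -0.60556)
b(Q, c) = 109/180 (b(Q, c) = -1*(-109/180) = 109/180)
√(Z + b(12, F)) = √(-754 + 109/180) = √(-135611/180) = I*√678055/30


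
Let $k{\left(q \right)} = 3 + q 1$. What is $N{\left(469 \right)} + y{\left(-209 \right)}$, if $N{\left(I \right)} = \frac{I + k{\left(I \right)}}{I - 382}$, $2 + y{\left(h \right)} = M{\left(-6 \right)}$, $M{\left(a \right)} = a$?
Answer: $\frac{245}{87} \approx 2.8161$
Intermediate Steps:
$k{\left(q \right)} = 3 + q$
$y{\left(h \right)} = -8$ ($y{\left(h \right)} = -2 - 6 = -8$)
$N{\left(I \right)} = \frac{3 + 2 I}{-382 + I}$ ($N{\left(I \right)} = \frac{I + \left(3 + I\right)}{I - 382} = \frac{3 + 2 I}{-382 + I}$)
$N{\left(469 \right)} + y{\left(-209 \right)} = \frac{3 + 2 \cdot 469}{-382 + 469} - 8 = \frac{3 + 938}{87} - 8 = \frac{1}{87} \cdot 941 - 8 = \frac{941}{87} - 8 = \frac{245}{87}$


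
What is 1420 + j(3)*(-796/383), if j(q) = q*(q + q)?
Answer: 529532/383 ≈ 1382.6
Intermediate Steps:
j(q) = 2*q**2 (j(q) = q*(2*q) = 2*q**2)
1420 + j(3)*(-796/383) = 1420 + (2*3**2)*(-796/383) = 1420 + (2*9)*(-796*1/383) = 1420 + 18*(-796/383) = 1420 - 14328/383 = 529532/383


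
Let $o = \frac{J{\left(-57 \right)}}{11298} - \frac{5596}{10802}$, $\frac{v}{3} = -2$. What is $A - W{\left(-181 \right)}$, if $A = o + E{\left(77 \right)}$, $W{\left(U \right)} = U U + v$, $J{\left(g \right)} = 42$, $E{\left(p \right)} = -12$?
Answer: $- \frac{47606905784}{1452869} \approx -32768.0$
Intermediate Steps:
$v = -6$ ($v = 3 \left(-2\right) = -6$)
$o = - \frac{747261}{1452869}$ ($o = \frac{42}{11298} - \frac{5596}{10802} = 42 \cdot \frac{1}{11298} - \frac{2798}{5401} = \frac{1}{269} - \frac{2798}{5401} = - \frac{747261}{1452869} \approx -0.51433$)
$W{\left(U \right)} = -6 + U^{2}$ ($W{\left(U \right)} = U U - 6 = U^{2} - 6 = -6 + U^{2}$)
$A = - \frac{18181689}{1452869}$ ($A = - \frac{747261}{1452869} - 12 = - \frac{18181689}{1452869} \approx -12.514$)
$A - W{\left(-181 \right)} = - \frac{18181689}{1452869} - \left(-6 + \left(-181\right)^{2}\right) = - \frac{18181689}{1452869} - \left(-6 + 32761\right) = - \frac{18181689}{1452869} - 32755 = - \frac{47606905784}{1452869}$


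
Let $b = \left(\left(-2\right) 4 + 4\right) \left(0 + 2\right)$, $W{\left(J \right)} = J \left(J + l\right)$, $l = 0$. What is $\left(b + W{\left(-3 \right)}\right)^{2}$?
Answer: $1$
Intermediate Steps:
$W{\left(J \right)} = J^{2}$ ($W{\left(J \right)} = J \left(J + 0\right) = J J = J^{2}$)
$b = -8$ ($b = \left(-8 + 4\right) 2 = \left(-4\right) 2 = -8$)
$\left(b + W{\left(-3 \right)}\right)^{2} = \left(-8 + \left(-3\right)^{2}\right)^{2} = \left(-8 + 9\right)^{2} = 1^{2} = 1$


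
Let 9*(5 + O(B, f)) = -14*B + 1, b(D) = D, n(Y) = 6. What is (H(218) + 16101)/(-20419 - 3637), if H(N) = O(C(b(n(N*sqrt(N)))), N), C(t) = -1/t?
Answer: -217301/324756 ≈ -0.66912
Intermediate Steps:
O(B, f) = -44/9 - 14*B/9 (O(B, f) = -5 + (-14*B + 1)/9 = -5 + (1 - 14*B)/9 = -5 + (1/9 - 14*B/9) = -44/9 - 14*B/9)
H(N) = -125/27 (H(N) = -44/9 - (-14)/(9*6) = -44/9 - 14/9*(-1/6) = -44/9 + 7/27 = -125/27)
(H(218) + 16101)/(-20419 - 3637) = (-125/27 + 16101)/(-20419 - 3637) = (434602/27)/(-24056) = (434602/27)*(-1/24056) = -217301/324756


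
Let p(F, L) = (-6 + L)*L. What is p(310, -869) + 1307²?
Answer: 2468624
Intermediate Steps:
p(F, L) = L*(-6 + L)
p(310, -869) + 1307² = -869*(-6 - 869) + 1307² = -869*(-875) + 1708249 = 760375 + 1708249 = 2468624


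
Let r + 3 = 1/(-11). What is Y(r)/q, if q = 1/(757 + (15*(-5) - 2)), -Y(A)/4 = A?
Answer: 92480/11 ≈ 8407.3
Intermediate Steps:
r = -34/11 (r = -3 + 1/(-11) = -3 - 1/11 = -34/11 ≈ -3.0909)
Y(A) = -4*A
q = 1/680 (q = 1/(757 + (-75 - 2)) = 1/(757 - 77) = 1/680 ≈ 0.0014706)
Y(r)/q = (-4*(-34/11))/(1/680) = (136/11)*680 = 92480/11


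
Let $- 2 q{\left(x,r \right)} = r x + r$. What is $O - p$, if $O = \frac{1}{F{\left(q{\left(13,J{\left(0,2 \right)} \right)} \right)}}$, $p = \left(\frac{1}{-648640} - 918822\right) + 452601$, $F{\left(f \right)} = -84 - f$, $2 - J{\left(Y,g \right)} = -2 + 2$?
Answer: $\frac{2116867061223}{4540480} \approx 4.6622 \cdot 10^{5}$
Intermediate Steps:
$J{\left(Y,g \right)} = 2$ ($J{\left(Y,g \right)} = 2 - \left(-2 + 2\right) = 2 - 0 = 2 + 0 = 2$)
$q{\left(x,r \right)} = - \frac{r}{2} - \frac{r x}{2}$ ($q{\left(x,r \right)} = - \frac{r x + r}{2} = - \frac{r + r x}{2} = - \frac{r}{2} - \frac{r x}{2}$)
$p = - \frac{302409589441}{648640}$ ($p = \left(- \frac{1}{648640} - 918822\right) + 452601 = - \frac{595984702081}{648640} + 452601 = - \frac{302409589441}{648640} \approx -4.6622 \cdot 10^{5}$)
$O = - \frac{1}{70}$ ($O = \frac{1}{-84 - \left(- \frac{1}{2}\right) 2 \left(1 + 13\right)} = \frac{1}{-84 - \left(- \frac{1}{2}\right) 2 \cdot 14} = \frac{1}{-84 - -14} = \frac{1}{-84 + 14} = \frac{1}{-70} = - \frac{1}{70} \approx -0.014286$)
$O - p = - \frac{1}{70} - - \frac{302409589441}{648640} = - \frac{1}{70} + \frac{302409589441}{648640} = \frac{2116867061223}{4540480}$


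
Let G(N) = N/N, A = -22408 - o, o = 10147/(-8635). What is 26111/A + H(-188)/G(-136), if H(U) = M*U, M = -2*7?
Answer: 509021611171/193482933 ≈ 2630.8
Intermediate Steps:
o = -10147/8635 (o = 10147*(-1/8635) = -10147/8635 ≈ -1.1751)
A = -193482933/8635 (A = -22408 - 1*(-10147/8635) = -22408 + 10147/8635 = -193482933/8635 ≈ -22407.)
G(N) = 1
M = -14
H(U) = -14*U
26111/A + H(-188)/G(-136) = 26111/(-193482933/8635) - 14*(-188)/1 = 26111*(-8635/193482933) + 2632*1 = -225468485/193482933 + 2632 = 509021611171/193482933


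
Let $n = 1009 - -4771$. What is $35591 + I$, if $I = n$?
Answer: $41371$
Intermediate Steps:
$n = 5780$ ($n = 1009 + 4771 = 5780$)
$I = 5780$
$35591 + I = 35591 + 5780 = 41371$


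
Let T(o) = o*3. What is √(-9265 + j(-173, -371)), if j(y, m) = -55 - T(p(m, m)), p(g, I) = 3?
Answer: I*√9329 ≈ 96.587*I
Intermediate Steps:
T(o) = 3*o
j(y, m) = -64 (j(y, m) = -55 - 3*3 = -55 - 1*9 = -55 - 9 = -64)
√(-9265 + j(-173, -371)) = √(-9265 - 64) = √(-9329) = I*√9329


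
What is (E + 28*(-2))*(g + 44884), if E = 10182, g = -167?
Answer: 452804342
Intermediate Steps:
(E + 28*(-2))*(g + 44884) = (10182 + 28*(-2))*(-167 + 44884) = (10182 - 56)*44717 = 10126*44717 = 452804342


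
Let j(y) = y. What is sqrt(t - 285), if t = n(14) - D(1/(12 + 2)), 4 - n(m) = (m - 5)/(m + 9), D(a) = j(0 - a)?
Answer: 3*I*sqrt(3240930)/322 ≈ 16.773*I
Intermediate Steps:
D(a) = -a (D(a) = 0 - a = -a)
n(m) = 4 - (-5 + m)/(9 + m) (n(m) = 4 - (m - 5)/(m + 9) = 4 - (-5 + m)/(9 + m))
t = 1185/322 (t = (41 + 3*14)/(9 + 14) - (-1)/(12 + 2) = (41 + 42)/23 - (-1)/14 = (1/23)*83 - (-1)/14 = 83/23 - 1*(-1/14) = 83/23 + 1/14 = 1185/322 ≈ 3.6801)
sqrt(t - 285) = sqrt(1185/322 - 285) = sqrt(-90585/322) = 3*I*sqrt(3240930)/322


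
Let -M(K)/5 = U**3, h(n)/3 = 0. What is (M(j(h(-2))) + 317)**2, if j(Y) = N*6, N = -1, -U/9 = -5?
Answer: 207305374864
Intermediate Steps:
U = 45 (U = -9*(-5) = 45)
h(n) = 0 (h(n) = 3*0 = 0)
j(Y) = -6 (j(Y) = -1*6 = -6)
M(K) = -455625 (M(K) = -5*45**3 = -5*91125 = -455625)
(M(j(h(-2))) + 317)**2 = (-455625 + 317)**2 = (-455308)**2 = 207305374864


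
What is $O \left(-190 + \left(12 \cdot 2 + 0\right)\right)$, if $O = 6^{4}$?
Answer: $-215136$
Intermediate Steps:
$O = 1296$
$O \left(-190 + \left(12 \cdot 2 + 0\right)\right) = 1296 \left(-190 + \left(12 \cdot 2 + 0\right)\right) = 1296 \left(-190 + \left(24 + 0\right)\right) = 1296 \left(-190 + 24\right) = 1296 \left(-166\right) = -215136$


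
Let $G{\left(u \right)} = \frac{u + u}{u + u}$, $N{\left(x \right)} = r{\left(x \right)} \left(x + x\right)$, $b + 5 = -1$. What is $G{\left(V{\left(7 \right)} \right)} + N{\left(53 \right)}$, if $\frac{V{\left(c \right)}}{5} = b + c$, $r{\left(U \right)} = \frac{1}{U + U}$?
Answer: $2$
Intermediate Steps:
$b = -6$ ($b = -5 - 1 = -6$)
$r{\left(U \right)} = \frac{1}{2 U}$
$V{\left(c \right)} = -30 + 5 c$ ($V{\left(c \right)} = 5 \left(-6 + c\right) = -30 + 5 c$)
$N{\left(x \right)} = 1$ ($N{\left(x \right)} = \frac{1}{2 x} \left(x + x\right) = \frac{1}{2 x} 2 x = 1$)
$G{\left(u \right)} = 1$ ($G{\left(u \right)} = \frac{2 u}{2 u} = 2 u \frac{1}{2 u} = 1$)
$G{\left(V{\left(7 \right)} \right)} + N{\left(53 \right)} = 1 + 1 = 2$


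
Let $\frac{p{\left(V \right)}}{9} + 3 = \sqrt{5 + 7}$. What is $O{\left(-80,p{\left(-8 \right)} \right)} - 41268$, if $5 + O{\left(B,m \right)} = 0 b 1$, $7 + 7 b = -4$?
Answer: $-41273$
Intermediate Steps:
$b = - \frac{11}{7}$ ($b = -1 + \frac{1}{7} \left(-4\right) = -1 - \frac{4}{7} = - \frac{11}{7} \approx -1.5714$)
$p{\left(V \right)} = -27 + 18 \sqrt{3}$ ($p{\left(V \right)} = -27 + 9 \sqrt{5 + 7} = -27 + 9 \sqrt{12} = -27 + 9 \cdot 2 \sqrt{3} = -27 + 18 \sqrt{3}$)
$O{\left(B,m \right)} = -5$ ($O{\left(B,m \right)} = -5 + 0 \left(- \frac{11}{7}\right) 1 = -5 + 0 \cdot 1 = -5 + 0 = -5$)
$O{\left(-80,p{\left(-8 \right)} \right)} - 41268 = -5 - 41268 = -41273$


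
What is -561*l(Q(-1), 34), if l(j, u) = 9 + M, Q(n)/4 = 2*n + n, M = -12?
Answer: 1683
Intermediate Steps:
Q(n) = 12*n (Q(n) = 4*(2*n + n) = 4*(3*n) = 12*n)
l(j, u) = -3 (l(j, u) = 9 - 12 = -3)
-561*l(Q(-1), 34) = -561*(-3) = 1683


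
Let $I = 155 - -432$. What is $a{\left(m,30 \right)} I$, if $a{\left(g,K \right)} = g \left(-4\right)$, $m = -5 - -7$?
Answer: $-4696$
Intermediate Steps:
$m = 2$ ($m = -5 + 7 = 2$)
$a{\left(g,K \right)} = - 4 g$
$I = 587$ ($I = 155 + 432 = 587$)
$a{\left(m,30 \right)} I = \left(-4\right) 2 \cdot 587 = \left(-8\right) 587 = -4696$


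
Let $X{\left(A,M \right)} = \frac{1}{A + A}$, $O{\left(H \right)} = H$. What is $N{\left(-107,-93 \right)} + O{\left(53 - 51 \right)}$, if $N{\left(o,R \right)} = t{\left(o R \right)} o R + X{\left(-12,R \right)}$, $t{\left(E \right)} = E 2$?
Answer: $\frac{4753075295}{24} \approx 1.9804 \cdot 10^{8}$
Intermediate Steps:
$X{\left(A,M \right)} = \frac{1}{2 A}$
$t{\left(E \right)} = 2 E$
$N{\left(o,R \right)} = - \frac{1}{24} + 2 R^{2} o^{2}$ ($N{\left(o,R \right)} = 2 o R o R + \frac{1}{2 \left(-12\right)} = 2 R o o R + \frac{1}{2} \left(- \frac{1}{12}\right) = 2 R o o R - \frac{1}{24} = 2 R o^{2} R - \frac{1}{24} = 2 R^{2} o^{2} - \frac{1}{24} = - \frac{1}{24} + 2 R^{2} o^{2}$)
$N{\left(-107,-93 \right)} + O{\left(53 - 51 \right)} = \left(- \frac{1}{24} + 2 \left(-93\right)^{2} \left(-107\right)^{2}\right) + \left(53 - 51\right) = \left(- \frac{1}{24} + 2 \cdot 8649 \cdot 11449\right) + \left(53 - 51\right) = \left(- \frac{1}{24} + 198044802\right) + 2 = \frac{4753075247}{24} + 2 = \frac{4753075295}{24}$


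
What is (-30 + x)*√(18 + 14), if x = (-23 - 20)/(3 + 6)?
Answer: -1252*√2/9 ≈ -196.73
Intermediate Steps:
x = -43/9 ≈ -4.7778
(-30 + x)*√(18 + 14) = (-30 - 43/9)*√(18 + 14) = -1252*√2/9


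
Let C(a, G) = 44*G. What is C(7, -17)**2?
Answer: 559504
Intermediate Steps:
C(7, -17)**2 = (44*(-17))**2 = (-748)**2 = 559504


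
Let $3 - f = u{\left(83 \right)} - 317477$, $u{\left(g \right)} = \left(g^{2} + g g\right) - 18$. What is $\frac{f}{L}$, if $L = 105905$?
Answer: $\frac{60744}{21181} \approx 2.8679$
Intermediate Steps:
$u{\left(g \right)} = -18 + 2 g^{2}$ ($u{\left(g \right)} = \left(g^{2} + g^{2}\right) - 18 = 2 g^{2} - 18 = -18 + 2 g^{2}$)
$f = 303720$ ($f = 3 - \left(\left(-18 + 2 \cdot 83^{2}\right) - 317477\right) = 3 - \left(\left(-18 + 2 \cdot 6889\right) - 317477\right) = 3 - \left(\left(-18 + 13778\right) - 317477\right) = 3 - \left(13760 - 317477\right) = 3 - -303717 = 3 + 303717 = 303720$)
$\frac{f}{L} = \frac{303720}{105905} = 303720 \cdot \frac{1}{105905} = \frac{60744}{21181}$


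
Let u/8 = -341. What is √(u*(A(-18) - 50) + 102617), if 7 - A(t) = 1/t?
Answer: 5*√79117/3 ≈ 468.80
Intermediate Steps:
A(t) = 7 - 1/t
u = -2728 (u = 8*(-341) = -2728)
√(u*(A(-18) - 50) + 102617) = √(-2728*((7 - 1/(-18)) - 50) + 102617) = √(-2728*((7 - 1*(-1/18)) - 50) + 102617) = √(-2728*((7 + 1/18) - 50) + 102617) = √(-2728*(127/18 - 50) + 102617) = √(-2728*(-773/18) + 102617) = √(1054372/9 + 102617) = √(1977925/9) = 5*√79117/3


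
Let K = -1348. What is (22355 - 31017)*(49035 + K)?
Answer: -413064794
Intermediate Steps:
(22355 - 31017)*(49035 + K) = (22355 - 31017)*(49035 - 1348) = -8662*47687 = -413064794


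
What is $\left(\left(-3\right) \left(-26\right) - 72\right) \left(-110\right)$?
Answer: $-660$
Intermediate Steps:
$\left(\left(-3\right) \left(-26\right) - 72\right) \left(-110\right) = \left(78 - 72\right) \left(-110\right) = 6 \left(-110\right) = -660$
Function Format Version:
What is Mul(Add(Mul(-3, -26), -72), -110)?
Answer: -660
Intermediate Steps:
Mul(Add(Mul(-3, -26), -72), -110) = Mul(Add(78, -72), -110) = Mul(6, -110) = -660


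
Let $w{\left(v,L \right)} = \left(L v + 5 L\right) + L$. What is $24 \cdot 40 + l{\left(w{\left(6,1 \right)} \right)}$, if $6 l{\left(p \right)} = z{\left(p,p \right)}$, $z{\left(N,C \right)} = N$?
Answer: $962$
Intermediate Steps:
$w{\left(v,L \right)} = 6 L + L v$ ($w{\left(v,L \right)} = \left(5 L + L v\right) + L = 6 L + L v$)
$l{\left(p \right)} = \frac{p}{6}$
$24 \cdot 40 + l{\left(w{\left(6,1 \right)} \right)} = 24 \cdot 40 + \frac{1 \left(6 + 6\right)}{6} = 960 + \frac{1 \cdot 12}{6} = 960 + \frac{1}{6} \cdot 12 = 960 + 2 = 962$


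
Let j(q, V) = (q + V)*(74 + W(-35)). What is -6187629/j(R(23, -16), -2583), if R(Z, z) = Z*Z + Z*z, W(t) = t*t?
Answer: 294649/149818 ≈ 1.9667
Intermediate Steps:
W(t) = t²
R(Z, z) = Z² + Z*z
j(q, V) = 1299*V + 1299*q (j(q, V) = (q + V)*(74 + (-35)²) = (V + q)*(74 + 1225) = (V + q)*1299 = 1299*V + 1299*q)
-6187629/j(R(23, -16), -2583) = -6187629/(1299*(-2583) + 1299*(23*(23 - 16))) = -6187629/(-3355317 + 1299*(23*7)) = -6187629/(-3355317 + 1299*161) = -6187629/(-3355317 + 209139) = -6187629/(-3146178) = -6187629*(-1/3146178) = 294649/149818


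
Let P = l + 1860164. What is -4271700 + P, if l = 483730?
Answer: -1927806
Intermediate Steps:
P = 2343894 (P = 483730 + 1860164 = 2343894)
-4271700 + P = -4271700 + 2343894 = -1927806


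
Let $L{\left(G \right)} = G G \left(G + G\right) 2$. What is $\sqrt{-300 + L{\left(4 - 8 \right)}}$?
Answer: $2 i \sqrt{139} \approx 23.58 i$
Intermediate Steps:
$L{\left(G \right)} = 4 G^{3}$ ($L{\left(G \right)} = G^{2} \cdot 2 G 2 = 2 G^{3} \cdot 2 = 4 G^{3}$)
$\sqrt{-300 + L{\left(4 - 8 \right)}} = \sqrt{-300 + 4 \left(4 - 8\right)^{3}} = \sqrt{-300 + 4 \left(-4\right)^{3}} = \sqrt{-300 + 4 \left(-64\right)} = \sqrt{-300 - 256} = \sqrt{-556} = 2 i \sqrt{139}$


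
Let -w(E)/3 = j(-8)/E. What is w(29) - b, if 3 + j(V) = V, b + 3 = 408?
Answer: -11712/29 ≈ -403.86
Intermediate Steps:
b = 405 (b = -3 + 408 = 405)
j(V) = -3 + V
w(E) = 33/E (w(E) = -3*(-3 - 8)/E = -(-33)/E = 33/E)
w(29) - b = 33/29 - 1*405 = 33*(1/29) - 405 = 33/29 - 405 = -11712/29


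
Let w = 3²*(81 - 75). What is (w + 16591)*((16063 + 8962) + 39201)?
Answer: 1069041770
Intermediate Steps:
w = 54 (w = 9*6 = 54)
(w + 16591)*((16063 + 8962) + 39201) = (54 + 16591)*((16063 + 8962) + 39201) = 16645*(25025 + 39201) = 16645*64226 = 1069041770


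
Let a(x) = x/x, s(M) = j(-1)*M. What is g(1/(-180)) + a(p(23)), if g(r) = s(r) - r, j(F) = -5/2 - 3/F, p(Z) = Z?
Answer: 361/360 ≈ 1.0028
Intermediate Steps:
j(F) = -5/2 - 3/F (j(F) = -5*1/2 - 3/F = -5/2 - 3/F)
s(M) = M/2 (s(M) = (-5/2 - 3/(-1))*M = (-5/2 - 3*(-1))*M = (-5/2 + 3)*M = M/2)
g(r) = -r/2 (g(r) = r/2 - r = -r/2)
a(x) = 1
g(1/(-180)) + a(p(23)) = -1/2/(-180) + 1 = -1/2*(-1/180) + 1 = 1/360 + 1 = 361/360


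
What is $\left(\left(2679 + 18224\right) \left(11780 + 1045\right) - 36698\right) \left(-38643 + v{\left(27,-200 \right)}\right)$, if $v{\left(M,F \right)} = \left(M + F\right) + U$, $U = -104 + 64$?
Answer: $-10415128427112$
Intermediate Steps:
$U = -40$
$v{\left(M,F \right)} = -40 + F + M$ ($v{\left(M,F \right)} = \left(M + F\right) - 40 = \left(F + M\right) - 40 = -40 + F + M$)
$\left(\left(2679 + 18224\right) \left(11780 + 1045\right) - 36698\right) \left(-38643 + v{\left(27,-200 \right)}\right) = \left(\left(2679 + 18224\right) \left(11780 + 1045\right) - 36698\right) \left(-38643 - 213\right) = \left(20903 \cdot 12825 - 36698\right) \left(-38643 - 213\right) = \left(268080975 - 36698\right) \left(-38856\right) = 268044277 \left(-38856\right) = -10415128427112$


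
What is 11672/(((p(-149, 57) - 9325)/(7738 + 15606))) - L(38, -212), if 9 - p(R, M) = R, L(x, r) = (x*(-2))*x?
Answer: -245996872/9167 ≈ -26835.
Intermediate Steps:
L(x, r) = -2*x**2 (L(x, r) = (-2*x)*x = -2*x**2)
p(R, M) = 9 - R
11672/(((p(-149, 57) - 9325)/(7738 + 15606))) - L(38, -212) = 11672/((((9 - 1*(-149)) - 9325)/(7738 + 15606))) - (-2)*38**2 = 11672/((((9 + 149) - 9325)/23344)) - (-2)*1444 = 11672/(((158 - 9325)*(1/23344))) - 1*(-2888) = 11672/((-9167*1/23344)) + 2888 = 11672/(-9167/23344) + 2888 = 11672*(-23344/9167) + 2888 = -272471168/9167 + 2888 = -245996872/9167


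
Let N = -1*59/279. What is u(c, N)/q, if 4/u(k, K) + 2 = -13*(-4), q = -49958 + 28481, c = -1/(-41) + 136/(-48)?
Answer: -2/536925 ≈ -3.7249e-6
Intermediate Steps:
c = -691/246 (c = -1*(-1/41) + 136*(-1/48) = 1/41 - 17/6 = -691/246 ≈ -2.8089)
N = -59/279 (N = -59*1/279 = -59/279 ≈ -0.21147)
q = -21477
u(k, K) = 2/25 (u(k, K) = 4/(-2 - 13*(-4)) = 4/(-2 + 52) = 4/50 = 4*(1/50) = 2/25)
u(c, N)/q = (2/25)/(-21477) = (2/25)*(-1/21477) = -2/536925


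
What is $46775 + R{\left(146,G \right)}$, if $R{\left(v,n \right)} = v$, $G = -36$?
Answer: $46921$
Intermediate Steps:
$46775 + R{\left(146,G \right)} = 46775 + 146 = 46921$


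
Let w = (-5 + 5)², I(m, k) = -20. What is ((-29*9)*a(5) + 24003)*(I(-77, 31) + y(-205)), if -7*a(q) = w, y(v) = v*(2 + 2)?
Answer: -20162520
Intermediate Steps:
y(v) = 4*v (y(v) = v*4 = 4*v)
w = 0 (w = 0² = 0)
a(q) = 0 (a(q) = -⅐*0 = 0)
((-29*9)*a(5) + 24003)*(I(-77, 31) + y(-205)) = (-29*9*0 + 24003)*(-20 + 4*(-205)) = (-261*0 + 24003)*(-20 - 820) = (0 + 24003)*(-840) = 24003*(-840) = -20162520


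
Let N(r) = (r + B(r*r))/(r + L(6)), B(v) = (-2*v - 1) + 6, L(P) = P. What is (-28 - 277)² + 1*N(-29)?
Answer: 2141281/23 ≈ 93099.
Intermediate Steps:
B(v) = 5 - 2*v (B(v) = (-1 - 2*v) + 6 = 5 - 2*v)
N(r) = (5 + r - 2*r²)/(6 + r) (N(r) = (r + (5 - 2*r*r))/(r + 6) = (r + (5 - 2*r²))/(6 + r) = (5 + r - 2*r²)/(6 + r))
(-28 - 277)² + 1*N(-29) = (-28 - 277)² + 1*((5 - 29 - 2*(-29)²)/(6 - 29)) = (-305)² + 1*((5 - 29 - 2*841)/(-23)) = 93025 + 1*(-(5 - 29 - 1682)/23) = 93025 + 1*(-1/23*(-1706)) = 93025 + 1*(1706/23) = 93025 + 1706/23 = 2141281/23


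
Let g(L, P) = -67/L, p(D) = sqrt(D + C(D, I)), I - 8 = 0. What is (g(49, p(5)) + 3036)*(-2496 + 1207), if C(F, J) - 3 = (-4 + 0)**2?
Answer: -191670433/49 ≈ -3.9116e+6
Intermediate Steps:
I = 8 (I = 8 + 0 = 8)
C(F, J) = 19 (C(F, J) = 3 + (-4 + 0)**2 = 3 + (-4)**2 = 3 + 16 = 19)
p(D) = sqrt(19 + D) (p(D) = sqrt(D + 19) = sqrt(19 + D))
(g(49, p(5)) + 3036)*(-2496 + 1207) = (-67/49 + 3036)*(-2496 + 1207) = (-67*1/49 + 3036)*(-1289) = (-67/49 + 3036)*(-1289) = (148697/49)*(-1289) = -191670433/49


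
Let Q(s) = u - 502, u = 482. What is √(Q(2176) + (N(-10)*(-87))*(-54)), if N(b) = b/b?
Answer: √4678 ≈ 68.396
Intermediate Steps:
N(b) = 1
Q(s) = -20 (Q(s) = 482 - 502 = -20)
√(Q(2176) + (N(-10)*(-87))*(-54)) = √(-20 + (1*(-87))*(-54)) = √(-20 - 87*(-54)) = √(-20 + 4698) = √4678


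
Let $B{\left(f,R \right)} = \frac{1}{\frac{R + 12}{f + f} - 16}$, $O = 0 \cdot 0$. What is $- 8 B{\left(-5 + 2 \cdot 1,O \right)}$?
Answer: $\frac{4}{9} \approx 0.44444$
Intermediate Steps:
$O = 0$
$B{\left(f,R \right)} = \frac{1}{-16 + \frac{12 + R}{2 f}}$ ($B{\left(f,R \right)} = \frac{1}{\frac{12 + R}{2 f} - 16} = \frac{1}{-16 + \frac{12 + R}{2 f}}$)
$- 8 B{\left(-5 + 2 \cdot 1,O \right)} = - 8 \frac{2 \left(-5 + 2 \cdot 1\right)}{12 + 0 - 32 \left(-5 + 2 \cdot 1\right)} = - 8 \frac{2 \left(-5 + 2\right)}{12 + 0 - 32 \left(-5 + 2\right)} = - 8 \cdot 2 \left(-3\right) \frac{1}{12 + 0 - -96} = - 8 \cdot 2 \left(-3\right) \frac{1}{12 + 0 + 96} = - 8 \cdot 2 \left(-3\right) \frac{1}{108} = \left(-8\right) \left(- \frac{1}{18}\right) = \frac{4}{9}$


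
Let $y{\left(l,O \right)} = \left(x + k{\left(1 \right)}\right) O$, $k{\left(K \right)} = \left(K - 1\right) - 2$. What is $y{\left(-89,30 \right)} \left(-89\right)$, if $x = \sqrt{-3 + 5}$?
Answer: $5340 - 2670 \sqrt{2} \approx 1564.1$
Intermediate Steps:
$k{\left(K \right)} = -3 + K$ ($k{\left(K \right)} = \left(-1 + K\right) - 2 = -3 + K$)
$x = \sqrt{2} \approx 1.4142$
$y{\left(l,O \right)} = O \left(-2 + \sqrt{2}\right)$ ($y{\left(l,O \right)} = \left(\sqrt{2} + \left(-3 + 1\right)\right) O = \left(\sqrt{2} - 2\right) O = \left(-2 + \sqrt{2}\right) O = O \left(-2 + \sqrt{2}\right)$)
$y{\left(-89,30 \right)} \left(-89\right) = 30 \left(-2 + \sqrt{2}\right) \left(-89\right) = \left(-60 + 30 \sqrt{2}\right) \left(-89\right) = 5340 - 2670 \sqrt{2}$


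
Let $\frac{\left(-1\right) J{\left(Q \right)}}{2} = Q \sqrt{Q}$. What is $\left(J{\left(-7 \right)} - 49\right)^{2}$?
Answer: $1029 - 1372 i \sqrt{7} \approx 1029.0 - 3630.0 i$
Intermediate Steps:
$J{\left(Q \right)} = - 2 Q^{\frac{3}{2}}$ ($J{\left(Q \right)} = - 2 Q \sqrt{Q} = - 2 Q^{\frac{3}{2}}$)
$\left(J{\left(-7 \right)} - 49\right)^{2} = \left(- 2 \left(-7\right)^{\frac{3}{2}} - 49\right)^{2} = \left(- 2 \left(- 7 i \sqrt{7}\right) - 49\right)^{2} = \left(14 i \sqrt{7} - 49\right)^{2} = \left(-49 + 14 i \sqrt{7}\right)^{2}$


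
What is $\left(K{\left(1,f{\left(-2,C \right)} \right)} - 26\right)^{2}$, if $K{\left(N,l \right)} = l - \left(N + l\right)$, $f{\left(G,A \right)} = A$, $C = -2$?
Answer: $729$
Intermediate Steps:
$K{\left(N,l \right)} = - N$ ($K{\left(N,l \right)} = l - \left(N + l\right) = - N$)
$\left(K{\left(1,f{\left(-2,C \right)} \right)} - 26\right)^{2} = \left(\left(-1\right) 1 - 26\right)^{2} = \left(-1 - 26\right)^{2} = \left(-27\right)^{2} = 729$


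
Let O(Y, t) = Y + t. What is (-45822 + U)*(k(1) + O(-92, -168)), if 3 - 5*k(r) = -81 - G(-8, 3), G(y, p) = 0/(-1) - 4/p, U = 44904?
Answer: 1117512/5 ≈ 2.2350e+5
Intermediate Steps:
G(y, p) = -4/p (G(y, p) = 0*(-1) - 4/p = 0 - 4/p = -4/p)
k(r) = 248/15 (k(r) = ⅗ - (-81 - (-4)/3)/5 = ⅗ - (-81 - 1*(-4/3))/5 = ⅗ - (-81 + 4/3)/5 = ⅗ - ⅕*(-239/3) = ⅗ + 239/15 = 248/15)
(-45822 + U)*(k(1) + O(-92, -168)) = (-45822 + 44904)*(248/15 + (-92 - 168)) = -918*(248/15 - 260) = -918*(-3652/15) = 1117512/5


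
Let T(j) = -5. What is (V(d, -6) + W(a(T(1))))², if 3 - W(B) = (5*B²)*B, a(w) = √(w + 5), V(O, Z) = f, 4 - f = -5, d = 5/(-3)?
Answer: 144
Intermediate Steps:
d = -5/3 (d = 5*(-⅓) = -5/3 ≈ -1.6667)
f = 9 (f = 4 - 1*(-5) = 4 + 5 = 9)
V(O, Z) = 9
a(w) = √(5 + w)
W(B) = 3 - 5*B³ (W(B) = 3 - 5*B²*B = 3 - 5*B³)
(V(d, -6) + W(a(T(1))))² = (9 + (3 - 5*(5 - 5)^(3/2)))² = (9 + (3 - 5*(√0)³))² = (9 + (3 - 5*0³))² = (9 + (3 - 5*0))² = (9 + (3 + 0))² = (9 + 3)² = 12² = 144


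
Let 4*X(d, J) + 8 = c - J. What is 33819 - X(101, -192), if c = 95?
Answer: 134997/4 ≈ 33749.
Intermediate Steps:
X(d, J) = 87/4 - J/4 (X(d, J) = -2 + (95 - J)/4 = -2 + (95/4 - J/4) = 87/4 - J/4)
33819 - X(101, -192) = 33819 - (87/4 - ¼*(-192)) = 33819 - (87/4 + 48) = 33819 - 1*279/4 = 33819 - 279/4 = 134997/4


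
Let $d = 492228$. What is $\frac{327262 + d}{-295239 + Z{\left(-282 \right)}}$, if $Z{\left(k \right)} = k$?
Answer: $- \frac{819490}{295521} \approx -2.773$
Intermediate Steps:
$\frac{327262 + d}{-295239 + Z{\left(-282 \right)}} = \frac{327262 + 492228}{-295239 - 282} = \frac{819490}{-295521} = 819490 \left(- \frac{1}{295521}\right) = - \frac{819490}{295521}$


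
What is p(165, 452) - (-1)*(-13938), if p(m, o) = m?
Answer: -13773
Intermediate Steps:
p(165, 452) - (-1)*(-13938) = 165 - (-1)*(-13938) = 165 - 1*13938 = 165 - 13938 = -13773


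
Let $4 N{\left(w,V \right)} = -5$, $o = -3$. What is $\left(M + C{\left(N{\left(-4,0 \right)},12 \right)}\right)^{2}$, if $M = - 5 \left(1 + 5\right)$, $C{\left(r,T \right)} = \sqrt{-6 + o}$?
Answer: $891 - 180 i \approx 891.0 - 180.0 i$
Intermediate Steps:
$N{\left(w,V \right)} = - \frac{5}{4}$ ($N{\left(w,V \right)} = \frac{1}{4} \left(-5\right) = - \frac{5}{4}$)
$C{\left(r,T \right)} = 3 i$ ($C{\left(r,T \right)} = \sqrt{-6 - 3} = \sqrt{-9} = 3 i$)
$M = -30$ ($M = \left(-5\right) 6 = -30$)
$\left(M + C{\left(N{\left(-4,0 \right)},12 \right)}\right)^{2} = \left(-30 + 3 i\right)^{2}$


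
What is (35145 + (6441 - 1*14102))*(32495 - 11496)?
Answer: 577136516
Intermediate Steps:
(35145 + (6441 - 1*14102))*(32495 - 11496) = (35145 + (6441 - 14102))*20999 = (35145 - 7661)*20999 = 27484*20999 = 577136516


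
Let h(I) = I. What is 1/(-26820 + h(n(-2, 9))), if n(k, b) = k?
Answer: -1/26822 ≈ -3.7283e-5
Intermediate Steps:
1/(-26820 + h(n(-2, 9))) = 1/(-26820 - 2) = 1/(-26822) = -1/26822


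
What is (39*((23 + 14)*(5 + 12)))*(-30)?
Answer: -735930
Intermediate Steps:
(39*((23 + 14)*(5 + 12)))*(-30) = (39*(37*17))*(-30) = (39*629)*(-30) = 24531*(-30) = -735930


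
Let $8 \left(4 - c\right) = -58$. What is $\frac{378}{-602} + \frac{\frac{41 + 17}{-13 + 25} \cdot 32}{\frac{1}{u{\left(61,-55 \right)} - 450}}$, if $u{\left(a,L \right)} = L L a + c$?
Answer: $\frac{3672888779}{129} \approx 2.8472 \cdot 10^{7}$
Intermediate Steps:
$c = \frac{45}{4}$ ($c = 4 - - \frac{29}{4} = 4 + \frac{29}{4} = \frac{45}{4} \approx 11.25$)
$u{\left(a,L \right)} = \frac{45}{4} + a L^{2}$ ($u{\left(a,L \right)} = L L a + \frac{45}{4} = L^{2} a + \frac{45}{4} = a L^{2} + \frac{45}{4} = \frac{45}{4} + a L^{2}$)
$\frac{378}{-602} + \frac{\frac{41 + 17}{-13 + 25} \cdot 32}{\frac{1}{u{\left(61,-55 \right)} - 450}} = \frac{378}{-602} + \frac{\frac{41 + 17}{-13 + 25} \cdot 32}{\frac{1}{\left(\frac{45}{4} + 61 \left(-55\right)^{2}\right) - 450}} = 378 \left(- \frac{1}{602}\right) + \frac{\frac{58}{12} \cdot 32}{\frac{1}{\left(\frac{45}{4} + 61 \cdot 3025\right) - 450}} = - \frac{27}{43} + \frac{58 \cdot \frac{1}{12} \cdot 32}{\frac{1}{\left(\frac{45}{4} + 184525\right) - 450}} = - \frac{27}{43} + \frac{\frac{29}{6} \cdot 32}{\frac{1}{\frac{738145}{4} - 450}} = - \frac{27}{43} + \frac{464}{3 \frac{1}{\frac{736345}{4}}} = - \frac{27}{43} + \frac{464}{3 \cdot \frac{4}{736345}} = - \frac{27}{43} + \frac{464}{3} \cdot \frac{736345}{4} = - \frac{27}{43} + \frac{85416020}{3} = \frac{3672888779}{129}$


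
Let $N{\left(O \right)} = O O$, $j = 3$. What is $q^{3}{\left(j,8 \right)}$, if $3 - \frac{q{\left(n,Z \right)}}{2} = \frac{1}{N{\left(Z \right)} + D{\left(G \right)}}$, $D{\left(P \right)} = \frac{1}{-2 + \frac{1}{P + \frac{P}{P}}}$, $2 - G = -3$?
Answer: $\frac{9037905787}{42508549} \approx 212.61$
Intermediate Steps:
$G = 5$ ($G = 2 - -3 = 2 + 3 = 5$)
$D{\left(P \right)} = \frac{1}{-2 + \frac{1}{1 + P}}$ ($D{\left(P \right)} = \frac{1}{-2 + \frac{1}{P + 1}} = \frac{1}{-2 + \frac{1}{1 + P}}$)
$N{\left(O \right)} = O^{2}$
$q{\left(n,Z \right)} = 6 - \frac{2}{- \frac{6}{11} + Z^{2}}$ ($q{\left(n,Z \right)} = 6 - \frac{2}{Z^{2} + \frac{-1 - 5}{1 + 2 \cdot 5}} = 6 - \frac{2}{Z^{2} + \frac{-1 - 5}{1 + 10}} = 6 - \frac{2}{Z^{2} + \frac{1}{11} \left(-6\right)} = 6 - \frac{2}{Z^{2} - \frac{6}{11}} = 6 - \frac{2}{- \frac{6}{11} + Z^{2}}$)
$q^{3}{\left(j,8 \right)} = \left(\frac{2 \left(-29 + 33 \cdot 8^{2}\right)}{-6 + 11 \cdot 8^{2}}\right)^{3} = \left(\frac{2 \left(-29 + 33 \cdot 64\right)}{-6 + 11 \cdot 64}\right)^{3} = \left(\frac{2 \left(-29 + 2112\right)}{-6 + 704}\right)^{3} = \left(2 \cdot \frac{1}{698} \cdot 2083\right)^{3} = \left(\frac{2083}{349}\right)^{3} = \frac{9037905787}{42508549}$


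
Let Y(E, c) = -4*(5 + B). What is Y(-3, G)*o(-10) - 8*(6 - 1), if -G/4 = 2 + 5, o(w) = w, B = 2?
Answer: 240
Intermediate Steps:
G = -28 (G = -4*(2 + 5) = -4*7 = -28)
Y(E, c) = -28 (Y(E, c) = -4*(5 + 2) = -4*7 = -28)
Y(-3, G)*o(-10) - 8*(6 - 1) = -28*(-10) - 8*(6 - 1) = 280 - 8*5 = 280 - 40 = 240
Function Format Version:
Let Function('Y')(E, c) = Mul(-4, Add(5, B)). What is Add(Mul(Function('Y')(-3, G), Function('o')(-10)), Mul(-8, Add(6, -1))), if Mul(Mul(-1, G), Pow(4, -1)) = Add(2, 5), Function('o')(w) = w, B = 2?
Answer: 240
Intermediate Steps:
G = -28 (G = Mul(-4, Add(2, 5)) = Mul(-4, 7) = -28)
Function('Y')(E, c) = -28 (Function('Y')(E, c) = Mul(-4, Add(5, 2)) = Mul(-4, 7) = -28)
Add(Mul(Function('Y')(-3, G), Function('o')(-10)), Mul(-8, Add(6, -1))) = Add(Mul(-28, -10), Mul(-8, Add(6, -1))) = Add(280, Mul(-8, 5)) = Add(280, -40) = 240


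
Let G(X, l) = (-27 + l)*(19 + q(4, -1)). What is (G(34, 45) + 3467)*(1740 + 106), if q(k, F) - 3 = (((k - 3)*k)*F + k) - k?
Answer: 6998186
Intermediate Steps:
q(k, F) = 3 + F*k*(-3 + k) (q(k, F) = 3 + ((((k - 3)*k)*F + k) - k) = 3 + ((((-3 + k)*k)*F + k) - k) = 3 + (((k*(-3 + k))*F + k) - k) = 3 + ((F*k*(-3 + k) + k) - k) = 3 + ((k + F*k*(-3 + k)) - k) = 3 + F*k*(-3 + k))
G(X, l) = -486 + 18*l (G(X, l) = (-27 + l)*(19 + (3 - 1*4² - 3*(-1)*4)) = (-27 + l)*(19 + (3 - 1*16 + 12)) = (-27 + l)*(19 + (3 - 16 + 12)) = (-27 + l)*(19 - 1) = (-27 + l)*18 = -486 + 18*l)
(G(34, 45) + 3467)*(1740 + 106) = ((-486 + 18*45) + 3467)*(1740 + 106) = ((-486 + 810) + 3467)*1846 = (324 + 3467)*1846 = 3791*1846 = 6998186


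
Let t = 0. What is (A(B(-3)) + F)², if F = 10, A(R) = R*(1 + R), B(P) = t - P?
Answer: 484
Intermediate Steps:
B(P) = -P (B(P) = 0 - P = -P)
(A(B(-3)) + F)² = ((-1*(-3))*(1 - 1*(-3)) + 10)² = (3*(1 + 3) + 10)² = (3*4 + 10)² = (12 + 10)² = 22² = 484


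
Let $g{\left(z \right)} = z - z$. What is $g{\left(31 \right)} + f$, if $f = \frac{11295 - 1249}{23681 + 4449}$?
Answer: $\frac{5023}{14065} \approx 0.35713$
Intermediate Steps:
$g{\left(z \right)} = 0$
$f = \frac{5023}{14065}$ ($f = \frac{10046}{28130} = 10046 \cdot \frac{1}{28130} = \frac{5023}{14065} \approx 0.35713$)
$g{\left(31 \right)} + f = 0 + \frac{5023}{14065} = \frac{5023}{14065}$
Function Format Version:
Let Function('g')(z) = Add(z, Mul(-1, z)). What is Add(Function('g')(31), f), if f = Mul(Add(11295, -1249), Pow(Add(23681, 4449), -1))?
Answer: Rational(5023, 14065) ≈ 0.35713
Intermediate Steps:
Function('g')(z) = 0
f = Rational(5023, 14065) (f = Mul(10046, Pow(28130, -1)) = Mul(10046, Rational(1, 28130)) = Rational(5023, 14065) ≈ 0.35713)
Add(Function('g')(31), f) = Add(0, Rational(5023, 14065)) = Rational(5023, 14065)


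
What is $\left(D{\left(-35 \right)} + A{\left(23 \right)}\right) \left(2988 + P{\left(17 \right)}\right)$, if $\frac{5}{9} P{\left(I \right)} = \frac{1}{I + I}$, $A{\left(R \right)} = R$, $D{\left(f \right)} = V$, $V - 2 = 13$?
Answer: $\frac{9651411}{85} \approx 1.1355 \cdot 10^{5}$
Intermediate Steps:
$V = 15$ ($V = 2 + 13 = 15$)
$D{\left(f \right)} = 15$
$P{\left(I \right)} = \frac{9}{10 I}$ ($P{\left(I \right)} = \frac{9}{5 \left(I + I\right)} = \frac{9}{5 \cdot 2 I} = \frac{9 \frac{1}{2 I}}{5} = \frac{9}{10 I}$)
$\left(D{\left(-35 \right)} + A{\left(23 \right)}\right) \left(2988 + P{\left(17 \right)}\right) = \left(15 + 23\right) \left(2988 + \frac{9}{10 \cdot 17}\right) = 38 \left(2988 + \frac{9}{10} \cdot \frac{1}{17}\right) = 38 \left(2988 + \frac{9}{170}\right) = 38 \cdot \frac{507969}{170} = \frac{9651411}{85}$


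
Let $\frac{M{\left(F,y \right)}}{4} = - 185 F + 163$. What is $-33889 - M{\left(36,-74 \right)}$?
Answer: $-7901$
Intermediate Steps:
$M{\left(F,y \right)} = 652 - 740 F$ ($M{\left(F,y \right)} = 4 \left(- 185 F + 163\right) = 4 \left(163 - 185 F\right) = 652 - 740 F$)
$-33889 - M{\left(36,-74 \right)} = -33889 - \left(652 - 26640\right) = -33889 - -25988 = -33889 + 25988 = -7901$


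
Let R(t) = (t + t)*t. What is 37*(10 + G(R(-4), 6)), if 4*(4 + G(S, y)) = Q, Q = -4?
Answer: 185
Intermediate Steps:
R(t) = 2*t**2 (R(t) = (2*t)*t = 2*t**2)
G(S, y) = -5 (G(S, y) = -4 + (1/4)*(-4) = -4 - 1 = -5)
37*(10 + G(R(-4), 6)) = 37*(10 - 5) = 37*5 = 185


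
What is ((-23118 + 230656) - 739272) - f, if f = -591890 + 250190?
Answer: -190034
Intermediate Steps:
f = -341700
((-23118 + 230656) - 739272) - f = ((-23118 + 230656) - 739272) - 1*(-341700) = (207538 - 739272) + 341700 = -531734 + 341700 = -190034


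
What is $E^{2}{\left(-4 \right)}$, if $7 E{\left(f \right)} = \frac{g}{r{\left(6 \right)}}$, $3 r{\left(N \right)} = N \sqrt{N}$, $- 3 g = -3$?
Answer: $\frac{1}{1176} \approx 0.00085034$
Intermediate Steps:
$g = 1$ ($g = \left(- \frac{1}{3}\right) \left(-3\right) = 1$)
$r{\left(N \right)} = \frac{N^{\frac{3}{2}}}{3}$ ($r{\left(N \right)} = \frac{N \sqrt{N}}{3} = \frac{N^{\frac{3}{2}}}{3}$)
$E{\left(f \right)} = \frac{\sqrt{6}}{84}$ ($E{\left(f \right)} = \frac{1 \frac{1}{\frac{1}{3} \cdot 6^{\frac{3}{2}}}}{7} = \frac{1 \frac{1}{\frac{1}{3} \cdot 6 \sqrt{6}}}{7} = \frac{1 \frac{1}{2 \sqrt{6}}}{7} = \frac{1 \frac{\sqrt{6}}{12}}{7} = \frac{\frac{1}{12} \sqrt{6}}{7} = \frac{\sqrt{6}}{84}$)
$E^{2}{\left(-4 \right)} = \left(\frac{\sqrt{6}}{84}\right)^{2} = \frac{1}{1176}$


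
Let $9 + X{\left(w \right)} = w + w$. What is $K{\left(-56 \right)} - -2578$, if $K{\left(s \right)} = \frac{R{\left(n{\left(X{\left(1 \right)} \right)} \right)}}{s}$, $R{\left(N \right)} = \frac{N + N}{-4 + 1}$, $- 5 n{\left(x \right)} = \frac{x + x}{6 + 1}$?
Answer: $\frac{541381}{210} \approx 2578.0$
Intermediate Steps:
$X{\left(w \right)} = -9 + 2 w$ ($X{\left(w \right)} = -9 + \left(w + w\right) = -9 + 2 w$)
$n{\left(x \right)} = - \frac{2 x}{35}$ ($n{\left(x \right)} = - \frac{\left(x + x\right) \frac{1}{6 + 1}}{5} = - \frac{2 x \frac{1}{7}}{5} = - \frac{\frac{2}{7} x}{5} = - \frac{2 x}{35}$)
$R{\left(N \right)} = - \frac{2 N}{3}$ ($R{\left(N \right)} = \frac{2 N}{-3} = 2 N \left(- \frac{1}{3}\right) = - \frac{2 N}{3}$)
$K{\left(s \right)} = - \frac{4}{15 s}$ ($K{\left(s \right)} = \frac{\left(- \frac{2}{3}\right) \left(- \frac{2 \left(-9 + 2 \cdot 1\right)}{35}\right)}{s} = \frac{\left(- \frac{2}{3}\right) \left(- \frac{2 \left(-9 + 2\right)}{35}\right)}{s} = \frac{\left(- \frac{2}{3}\right) \left(\left(- \frac{2}{35}\right) \left(-7\right)\right)}{s} = \frac{\left(- \frac{2}{3}\right) \frac{2}{5}}{s} = - \frac{4}{15 s}$)
$K{\left(-56 \right)} - -2578 = - \frac{4}{15 \left(-56\right)} - -2578 = \left(- \frac{4}{15}\right) \left(- \frac{1}{56}\right) + 2578 = \frac{1}{210} + 2578 = \frac{541381}{210}$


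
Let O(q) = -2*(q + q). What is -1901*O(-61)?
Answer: -463844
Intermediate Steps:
O(q) = -4*q
-1901*O(-61) = -(-7604)*(-61) = -1901*244 = -463844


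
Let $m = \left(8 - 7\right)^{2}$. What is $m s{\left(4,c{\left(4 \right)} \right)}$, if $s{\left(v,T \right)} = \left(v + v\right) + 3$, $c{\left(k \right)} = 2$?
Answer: $11$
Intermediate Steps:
$s{\left(v,T \right)} = 3 + 2 v$ ($s{\left(v,T \right)} = 2 v + 3 = 3 + 2 v$)
$m = 1$ ($m = 1^{2} = 1$)
$m s{\left(4,c{\left(4 \right)} \right)} = 1 \left(3 + 2 \cdot 4\right) = 1 \left(3 + 8\right) = 1 \cdot 11 = 11$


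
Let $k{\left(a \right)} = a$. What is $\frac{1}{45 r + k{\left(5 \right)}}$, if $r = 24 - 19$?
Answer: $\frac{1}{230} \approx 0.0043478$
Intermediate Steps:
$r = 5$ ($r = 24 - 19 = 5$)
$\frac{1}{45 r + k{\left(5 \right)}} = \frac{1}{45 \cdot 5 + 5} = \frac{1}{225 + 5} = \frac{1}{230}$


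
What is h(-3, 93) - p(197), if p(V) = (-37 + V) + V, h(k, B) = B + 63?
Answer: -201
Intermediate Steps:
h(k, B) = 63 + B
p(V) = -37 + 2*V
h(-3, 93) - p(197) = (63 + 93) - (-37 + 2*197) = 156 - (-37 + 394) = 156 - 1*357 = 156 - 357 = -201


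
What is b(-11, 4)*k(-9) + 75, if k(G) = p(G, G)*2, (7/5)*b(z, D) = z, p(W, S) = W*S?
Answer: -8385/7 ≈ -1197.9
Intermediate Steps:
p(W, S) = S*W
b(z, D) = 5*z/7
k(G) = 2*G² (k(G) = (G*G)*2 = G²*2 = 2*G²)
b(-11, 4)*k(-9) + 75 = ((5/7)*(-11))*(2*(-9)²) + 75 = -110*81/7 + 75 = -55/7*162 + 75 = -8910/7 + 75 = -8385/7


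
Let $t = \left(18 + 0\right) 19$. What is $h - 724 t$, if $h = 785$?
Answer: $-246823$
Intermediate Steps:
$t = 342$ ($t = 18 \cdot 19 = 342$)
$h - 724 t = 785 - 247608 = -246823$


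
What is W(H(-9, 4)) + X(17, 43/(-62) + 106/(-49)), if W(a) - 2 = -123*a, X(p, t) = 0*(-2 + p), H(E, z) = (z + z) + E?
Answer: 125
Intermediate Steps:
H(E, z) = E + 2*z (H(E, z) = 2*z + E = E + 2*z)
X(p, t) = 0
W(a) = 2 - 123*a
W(H(-9, 4)) + X(17, 43/(-62) + 106/(-49)) = (2 - 123*(-9 + 2*4)) + 0 = (2 - 123*(-9 + 8)) + 0 = (2 - 123*(-1)) + 0 = (2 + 123) + 0 = 125 + 0 = 125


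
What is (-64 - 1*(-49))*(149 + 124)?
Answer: -4095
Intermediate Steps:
(-64 - 1*(-49))*(149 + 124) = (-64 + 49)*273 = -15*273 = -4095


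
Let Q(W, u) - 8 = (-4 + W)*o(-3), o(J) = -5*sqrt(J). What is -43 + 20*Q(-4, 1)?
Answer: 117 + 800*I*sqrt(3) ≈ 117.0 + 1385.6*I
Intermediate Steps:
Q(W, u) = 8 - 5*I*sqrt(3)*(-4 + W) (Q(W, u) = 8 + (-4 + W)*(-5*I*sqrt(3)) = 8 - 5*I*sqrt(3)*(-4 + W))
-43 + 20*Q(-4, 1) = -43 + 20*(8 + 20*I*sqrt(3) - 5*I*(-4)*sqrt(3)) = -43 + 20*(8 + 20*I*sqrt(3) + 20*I*sqrt(3)) = -43 + 20*(8 + 40*I*sqrt(3)) = -43 + (160 + 800*I*sqrt(3)) = 117 + 800*I*sqrt(3)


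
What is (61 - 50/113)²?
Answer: 46826649/12769 ≈ 3667.2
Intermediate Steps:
(61 - 50/113)² = (6843/113)² = 46826649/12769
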